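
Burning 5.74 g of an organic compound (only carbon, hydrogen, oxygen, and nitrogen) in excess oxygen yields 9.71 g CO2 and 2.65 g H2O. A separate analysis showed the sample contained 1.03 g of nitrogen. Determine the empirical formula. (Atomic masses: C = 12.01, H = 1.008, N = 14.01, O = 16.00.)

mol C = 9.71 / 44.01 = 0.2206; mass C = 0.2206 × 12.01 = 2.650 g
mol H = 2 × (2.65 / 18.02) = 0.2941; mass H = 0.2941 × 1.008 = 0.2965 g
mol N = 1.03 / 14.01 = 0.07352
mass O = 5.74 − (3.976) = 1.764 g → mol O = 0.1102
Ratios (÷ 0.07352): C 3.001, H 4.001, N 1.000, O 1.499
Scaling by 2: C 6.00, H 8.00, N 2.00, O 3.00 → C6H8N2O3

C6H8N2O3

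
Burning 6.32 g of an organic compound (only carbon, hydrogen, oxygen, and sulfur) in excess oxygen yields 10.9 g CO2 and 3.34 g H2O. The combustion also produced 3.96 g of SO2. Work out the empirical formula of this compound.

C4H6OS

mol C = 10.9 / 44.01 = 0.2477; mass C = 0.2477 × 12.01 = 2.975 g
mol H = 2 × (3.34 / 18.02) = 0.3707; mass H = 0.3707 × 1.008 = 0.3737 g
mol S = 3.96 / 64.07 = 0.06181; mass S = 1.982 g
mass O = 6.32 − (5.330) = 0.9896 g → mol O = 0.06185
Smallest is S at 0.06181 mol; normalising gives C 4.007, H 5.998, O 1.001, S 1.000
→ C4H6OS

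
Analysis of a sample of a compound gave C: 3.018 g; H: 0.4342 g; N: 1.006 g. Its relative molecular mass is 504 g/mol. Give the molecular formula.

C28H48N8

n(C) = 3.018/12.01 = 0.2513, n(H) = 0.4342/1.008 = 0.4308, n(N) = 1.006/14.01 = 0.07181
Divide by the smallest (0.07181 mol N): C 3.500, H 5.999, N 1.000
×2: C 7.00, H 12.00, N 2.00 → C7H12N2
Empirical-formula mass = 124.19 g/mol
n = 504 / 124.19 = 4.06 ≈ 4
Molecular formula = (C7H12N2)×4 = C28H48N8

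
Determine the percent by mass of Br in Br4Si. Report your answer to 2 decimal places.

91.92%

Molar mass = 4(79.90) + 1(28.09) = 347.690 g/mol
Mass of Br per mole = 4 × 79.90 = 319.600 g
% Br = 319.600 / 347.690 × 100 = 91.92%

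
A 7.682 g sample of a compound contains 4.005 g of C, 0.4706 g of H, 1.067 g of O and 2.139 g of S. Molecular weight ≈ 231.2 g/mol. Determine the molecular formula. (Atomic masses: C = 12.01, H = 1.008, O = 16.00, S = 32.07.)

n(C) = 4.005/12.01 = 0.3335, n(H) = 0.4706/1.008 = 0.4669, n(O) = 1.067/16.00 = 0.06669, n(S) = 2.139/32.07 = 0.0667
Divide by the smallest (0.06669 mol O): C 5.001, H 7.001, O 1.000, S 1.000
→ C5H7OS
Empirical-formula mass = 115.18 g/mol
n = 231.2 / 115.18 = 2.01 ≈ 2
Molecular formula = (C5H7OS)×2 = C10H14O2S2

C10H14O2S2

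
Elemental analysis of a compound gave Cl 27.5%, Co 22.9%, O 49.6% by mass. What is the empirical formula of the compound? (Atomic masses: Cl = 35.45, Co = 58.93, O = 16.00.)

Cl2CoO8

Assume 100 g: 27.5 g Cl, 22.9 g Co, 49.6 g O.
n(Cl) = 27.5/35.45 = 0.7757, n(Co) = 22.9/58.93 = 0.3886, n(O) = 49.6/16.00 = 3.1
Ratios (÷ 0.3886): Cl 1.996, Co 1.000, O 7.977
→ Cl2CoO8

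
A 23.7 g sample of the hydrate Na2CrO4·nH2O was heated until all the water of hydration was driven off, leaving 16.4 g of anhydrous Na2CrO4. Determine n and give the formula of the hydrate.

Mass of water lost = 23.7 − 16.4 = 7.3 g → 7.3 / 18.02 = 0.4051 mol H2O
Molar mass of Na2CrO4 = 161.98 g/mol → mol Na2CrO4 = 16.4 / 161.98 = 0.1012
n = 0.4051 / 0.1012 = 4.00 ≈ 4 → Na2CrO4·4H2O

Na2CrO4·4H2O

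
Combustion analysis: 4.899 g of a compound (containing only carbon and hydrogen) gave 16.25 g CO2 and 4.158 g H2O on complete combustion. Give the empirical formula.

mol C = 16.25 / 44.01 = 0.3692; mass C = 0.3692 × 12.01 = 4.435 g
mol H = 2 × (4.158 / 18.02) = 0.4615; mass H = 0.4615 × 1.008 = 0.4652 g
Divide by the smallest (0.3692 mol C): C 1.000, H 1.250
×4: C 4.00, H 5.00 → C4H5

C4H5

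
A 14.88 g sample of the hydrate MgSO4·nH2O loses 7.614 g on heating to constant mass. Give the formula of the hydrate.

Mass of anhydrous MgSO4 = 14.88 − 7.614 = 7.266 g
mol H2O = 7.614 / 18.02 = 0.4225
Molar mass of MgSO4 = 120.38 g/mol → mol MgSO4 = 7.266 / 120.38 = 0.06036
n = 0.4225 / 0.06036 = 7.00 ≈ 7 → MgSO4·7H2O

MgSO4·7H2O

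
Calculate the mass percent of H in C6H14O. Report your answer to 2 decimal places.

13.81%

Molar mass = 6(12.01) + 14(1.008) + 1(16.00) = 102.172 g/mol
Mass of H per mole = 14 × 1.008 = 14.112 g
% H = 14.112 / 102.172 × 100 = 13.81%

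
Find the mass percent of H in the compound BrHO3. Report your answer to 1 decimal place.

0.8%

Molar mass = 1(79.90) + 1(1.008) + 3(16.00) = 128.908 g/mol
Mass of H per mole = 1 × 1.008 = 1.008 g
% H = 1.008 / 128.908 × 100 = 0.8%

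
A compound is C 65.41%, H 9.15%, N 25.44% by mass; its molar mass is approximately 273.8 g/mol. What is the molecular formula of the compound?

C15H25N5

Assume 100 g: 65.41 g C, 9.15 g H, 25.44 g N.
n(C) = 65.41/12.01 = 5.446, n(H) = 9.15/1.008 = 9.077, n(N) = 25.44/14.01 = 1.816
Divide by the smallest (1.816 mol N): C 2.999, H 4.999, N 1.000
≈ 3:5:1 → C3H5N
Empirical-formula mass = 55.08 g/mol
n = 273.8 / 55.08 = 4.97 ≈ 5
Molecular formula = (C3H5N)×5 = C15H25N5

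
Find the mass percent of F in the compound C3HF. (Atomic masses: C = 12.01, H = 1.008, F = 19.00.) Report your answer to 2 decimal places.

Molar mass = 3(12.01) + 1(1.008) + 1(19.00) = 56.038 g/mol
Mass of F per mole = 1 × 19.00 = 19.000 g
% F = 19.000 / 56.038 × 100 = 33.91%

33.91%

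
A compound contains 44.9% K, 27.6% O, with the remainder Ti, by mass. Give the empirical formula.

K2O3Ti

Assume 100 g: 44.9 g K, 27.6 g O, 27.5 g Ti.
Moles — K: 44.9 / 39.10 = 1.148 mol; O: 27.6 / 16.00 = 1.725 mol; Ti: 27.5 / 47.87 = 0.5745 mol
Ratios (÷ 0.5745): K 1.999, O 3.003, Ti 1.000
Ratio ≈ 2:3:1, so the empirical formula is K2O3Ti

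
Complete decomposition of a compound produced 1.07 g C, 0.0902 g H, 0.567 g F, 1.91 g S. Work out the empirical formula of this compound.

n(C) = 1.07/12.01 = 0.08909, n(H) = 0.0902/1.008 = 0.08948, n(F) = 0.567/19.00 = 0.02984, n(S) = 1.91/32.07 = 0.05956
Smallest is F at 0.02984 mol; normalising gives C 2.985, H 2.999, F 1.000, S 1.996
Ratio ≈ 3:3:1:2, so the empirical formula is C3H3FS2

C3H3FS2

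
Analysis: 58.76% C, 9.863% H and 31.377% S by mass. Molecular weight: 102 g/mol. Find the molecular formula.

Assume 100 g: 58.76 g C, 9.863 g H, 31.377 g S.
n(C) = 58.76/12.01 = 4.893, n(H) = 9.863/1.008 = 9.785, n(S) = 31.377/32.07 = 0.9784
Divide by the smallest (0.9784 mol S): C 5.001, H 10.001, S 1.000
Ratio ≈ 5:10:1, so the empirical formula is C5H10S
Empirical-formula mass = 102.20 g/mol
n = 102 / 102.20 = 1.00 ≈ 1
Molecular formula = empirical formula = C5H10S

C5H10S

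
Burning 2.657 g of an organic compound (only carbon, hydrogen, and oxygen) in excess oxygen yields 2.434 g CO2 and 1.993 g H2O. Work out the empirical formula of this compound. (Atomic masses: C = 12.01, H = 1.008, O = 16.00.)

mol C = 2.434 / 44.01 = 0.05531; mass C = 0.05531 × 12.01 = 0.6642 g
mol H = 2 × (1.993 / 18.02) = 0.2212; mass H = 0.2212 × 1.008 = 0.2230 g
mass O = 2.657 − (0.8872) = 1.770 g → mol O = 0.1106
Divide by the smallest (0.05531 mol C): C 1.000, H 4.000, O 2.000
→ CH4O2

CH4O2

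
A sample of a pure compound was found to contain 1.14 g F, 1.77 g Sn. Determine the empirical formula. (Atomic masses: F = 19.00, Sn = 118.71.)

F4Sn

n(F) = 1.14/19.00 = 0.06, n(Sn) = 1.77/118.71 = 0.01491
Divide by the smallest (0.01491 mol Sn): F 4.024, Sn 1.000
≈ 4:1 → F4Sn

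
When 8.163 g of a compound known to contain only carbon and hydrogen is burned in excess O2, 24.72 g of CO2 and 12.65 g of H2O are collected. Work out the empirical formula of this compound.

C2H5

mol C = 24.72 / 44.01 = 0.5617; mass C = 0.5617 × 12.01 = 6.746 g
mol H = 2 × (12.65 / 18.02) = 1.404; mass H = 1.404 × 1.008 = 1.415 g
Divide by the smallest (0.5617 mol C): C 1.000, H 2.500
×2: C 2.00, H 5.00 → C2H5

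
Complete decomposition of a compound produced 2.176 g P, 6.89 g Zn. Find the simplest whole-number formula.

P2Zn3

Moles — P: 2.176 / 30.97 = 0.07026 mol; Zn: 6.89 / 65.38 = 0.1054 mol
Ratios (÷ 0.07026): P 1.000, Zn 1.500
Multiply by 2: P 2.00, Zn 3.00 → P2Zn3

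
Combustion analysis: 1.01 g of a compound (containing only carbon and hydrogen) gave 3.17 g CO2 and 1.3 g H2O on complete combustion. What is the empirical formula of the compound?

mol C = 3.17 / 44.01 = 0.07203; mass C = 0.07203 × 12.01 = 0.8651 g
mol H = 2 × (1.3 / 18.02) = 0.1443; mass H = 0.1443 × 1.008 = 0.1454 g
Ratios (÷ 0.07203): C 1.000, H 2.003
→ CH2

CH2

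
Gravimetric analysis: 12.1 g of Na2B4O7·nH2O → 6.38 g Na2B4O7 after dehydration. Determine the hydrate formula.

Na2B4O7·10H2O

Mass of water lost = 12.1 − 6.38 = 5.72 g → 5.72 / 18.02 = 0.3174 mol H2O
Molar mass of Na2B4O7 = 201.22 g/mol → mol Na2B4O7 = 6.38 / 201.22 = 0.03171
n = 0.3174 / 0.03171 = 10.01 ≈ 10 → Na2B4O7·10H2O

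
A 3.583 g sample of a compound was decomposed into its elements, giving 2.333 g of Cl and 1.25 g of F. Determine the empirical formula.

ClF

n(Cl) = 2.333/35.45 = 0.06581, n(F) = 1.25/19.00 = 0.06579
Divide by the smallest (0.06579 mol F): Cl 1.000, F 1.000
→ ClF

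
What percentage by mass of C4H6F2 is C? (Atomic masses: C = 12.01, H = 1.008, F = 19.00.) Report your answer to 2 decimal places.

52.17%

Molar mass = 4(12.01) + 6(1.008) + 2(19.00) = 92.088 g/mol
Mass of C per mole = 4 × 12.01 = 48.040 g
% C = 48.040 / 92.088 × 100 = 52.17%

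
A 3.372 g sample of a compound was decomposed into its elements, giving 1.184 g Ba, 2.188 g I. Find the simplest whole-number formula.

Moles — Ba: 1.184 / 137.33 = 0.008622 mol; I: 2.188 / 126.90 = 0.01724 mol
Divide by the smallest (0.008622 mol Ba): Ba 1.000, I 2.000
≈ 1:2 → BaI2

BaI2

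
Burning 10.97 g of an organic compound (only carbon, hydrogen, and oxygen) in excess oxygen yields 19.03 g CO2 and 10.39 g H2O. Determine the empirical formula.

mol C = 19.03 / 44.01 = 0.4324; mass C = 0.4324 × 12.01 = 5.193 g
mol H = 2 × (10.39 / 18.02) = 1.153; mass H = 1.153 × 1.008 = 1.162 g
mass O = 10.97 − (6.356) = 4.614 g → mol O = 0.2884
Divide by the smallest (0.2884 mol O): C 1.499, H 3.998, O 1.000
Multiply by 2: C 3.00, H 8.00, O 2.00 → C3H8O2

C3H8O2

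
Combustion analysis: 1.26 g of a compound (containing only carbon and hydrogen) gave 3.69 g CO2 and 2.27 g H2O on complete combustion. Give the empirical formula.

CH3

mol C = 3.69 / 44.01 = 0.08384; mass C = 0.08384 × 12.01 = 1.007 g
mol H = 2 × (2.27 / 18.02) = 0.2519; mass H = 0.2519 × 1.008 = 0.2540 g
Smallest is C at 0.08384 mol; normalising gives C 1.000, H 3.005
Ratio ≈ 1:3, so the empirical formula is CH3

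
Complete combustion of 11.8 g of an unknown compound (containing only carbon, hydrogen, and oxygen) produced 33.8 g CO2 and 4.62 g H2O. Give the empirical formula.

C6H4O

mol C = 33.8 / 44.01 = 0.7680; mass C = 0.7680 × 12.01 = 9.224 g
mol H = 2 × (4.62 / 18.02) = 0.5128; mass H = 0.5128 × 1.008 = 0.5169 g
mass O = 11.8 − (9.741) = 2.059 g → mol O = 0.1287
Divide by the smallest (0.1287 mol O): C 5.967, H 3.984, O 1.000
≈ 6:4:1 → C6H4O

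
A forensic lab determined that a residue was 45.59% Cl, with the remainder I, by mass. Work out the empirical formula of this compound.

Cl3I

Assume 100 g: 45.59 g Cl, 54.41 g I.
Moles — Cl: 45.59 / 35.45 = 1.286 mol; I: 54.41 / 126.90 = 0.4288 mol
Divide by the smallest (0.4288 mol I): Cl 2.999, I 1.000
≈ 3:1 → Cl3I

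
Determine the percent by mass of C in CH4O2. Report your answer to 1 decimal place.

25.0%

Molar mass = 1(12.01) + 4(1.008) + 2(16.00) = 48.042 g/mol
Mass of C per mole = 1 × 12.01 = 12.010 g
% C = 12.010 / 48.042 × 100 = 25.0%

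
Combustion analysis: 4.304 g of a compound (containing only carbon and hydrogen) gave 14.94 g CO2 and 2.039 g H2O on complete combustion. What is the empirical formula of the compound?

C3H2

mol C = 14.94 / 44.01 = 0.3395; mass C = 0.3395 × 12.01 = 4.077 g
mol H = 2 × (2.039 / 18.02) = 0.2263; mass H = 0.2263 × 1.008 = 0.2281 g
Smallest is H at 0.2263 mol; normalising gives C 1.500, H 1.000
×2: C 3.00, H 2.00 → C3H2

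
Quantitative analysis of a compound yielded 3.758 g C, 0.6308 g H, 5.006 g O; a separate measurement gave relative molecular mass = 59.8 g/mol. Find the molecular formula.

C2H4O2

Moles — C: 3.758 / 12.01 = 0.3129 mol; H: 0.6308 / 1.008 = 0.6258 mol; O: 5.006 / 16.00 = 0.3129 mol
Divide by the smallest (0.3129 mol O): C 1.000, H 2.000, O 1.000
→ CH2O
Empirical-formula mass = 30.03 g/mol
n = 59.8 / 30.03 = 1.99 ≈ 2
Molecular formula = (CH2O)×2 = C2H4O2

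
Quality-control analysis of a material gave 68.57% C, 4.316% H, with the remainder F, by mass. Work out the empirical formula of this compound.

C4H3F

Assume 100 g: 68.57 g C, 4.316 g H, 27.114 g F.
n(C) = 68.57/12.01 = 5.709, n(H) = 4.316/1.008 = 4.282, n(F) = 27.114/19.00 = 1.427
Smallest is F at 1.427 mol; normalising gives C 4.001, H 3.000, F 1.000
Ratio ≈ 4:3:1, so the empirical formula is C4H3F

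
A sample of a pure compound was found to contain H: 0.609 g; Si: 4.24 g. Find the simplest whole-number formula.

n(H) = 0.609/1.008 = 0.6042, n(Si) = 4.24/28.09 = 0.1509
Divide by the smallest (0.1509 mol Si): H 4.003, Si 1.000
≈ 4:1 → H4Si

H4Si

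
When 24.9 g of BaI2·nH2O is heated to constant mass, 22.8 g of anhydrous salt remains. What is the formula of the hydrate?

Mass of water lost = 24.9 − 22.8 = 2.1 g → 2.1 / 18.02 = 0.1165 mol H2O
Molar mass of BaI2 = 391.13 g/mol → mol BaI2 = 22.8 / 391.13 = 0.05829
n = 0.1165 / 0.05829 = 2.00 ≈ 2 → BaI2·2H2O

BaI2·2H2O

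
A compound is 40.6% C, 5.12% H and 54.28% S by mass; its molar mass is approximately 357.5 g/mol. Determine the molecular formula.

Assume 100 g: 40.6 g C, 5.12 g H, 54.28 g S.
Moles — C: 40.6 / 12.01 = 3.381 mol; H: 5.12 / 1.008 = 5.079 mol; S: 54.28 / 32.07 = 1.693 mol
Divide by the smallest (1.693 mol S): C 1.997, H 3.001, S 1.000
Ratio ≈ 2:3:1, so the empirical formula is C2H3S
Empirical-formula mass = 59.11 g/mol
n = 357.5 / 59.11 = 6.05 ≈ 6
Molecular formula = (C2H3S)×6 = C12H18S6

C12H18S6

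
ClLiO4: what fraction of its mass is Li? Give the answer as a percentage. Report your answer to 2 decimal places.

6.52%

Molar mass = 1(35.45) + 1(6.94) + 4(16.00) = 106.390 g/mol
Mass of Li per mole = 1 × 6.94 = 6.940 g
% Li = 6.940 / 106.390 × 100 = 6.52%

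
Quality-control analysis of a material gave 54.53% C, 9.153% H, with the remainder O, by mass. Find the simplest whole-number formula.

Assume 100 g: 54.53 g C, 9.153 g H, 36.317 g O.
Moles — C: 54.53 / 12.01 = 4.54 mol; H: 9.153 / 1.008 = 9.08 mol; O: 36.317 / 16.00 = 2.27 mol
Divide by the smallest (2.27 mol O): C 2.000, H 4.000, O 1.000
Ratio ≈ 2:4:1, so the empirical formula is C2H4O

C2H4O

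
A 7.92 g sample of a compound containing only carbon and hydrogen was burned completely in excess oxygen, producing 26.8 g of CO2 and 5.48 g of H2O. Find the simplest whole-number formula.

mol C = 26.8 / 44.01 = 0.6090; mass C = 0.6090 × 12.01 = 7.314 g
mol H = 2 × (5.48 / 18.02) = 0.6082; mass H = 0.6082 × 1.008 = 0.6131 g
Ratios (÷ 0.6082): C 1.001, H 1.000
Ratio ≈ 1:1, so the empirical formula is CH

CH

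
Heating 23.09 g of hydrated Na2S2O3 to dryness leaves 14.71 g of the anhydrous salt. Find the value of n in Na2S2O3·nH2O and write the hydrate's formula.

Mass of water lost = 23.09 − 14.71 = 8.38 g → 8.38 / 18.02 = 0.465 mol H2O
Molar mass of Na2S2O3 = 158.12 g/mol → mol Na2S2O3 = 14.71 / 158.12 = 0.09303
n = 0.465 / 0.09303 = 5.00 ≈ 5 → Na2S2O3·5H2O

Na2S2O3·5H2O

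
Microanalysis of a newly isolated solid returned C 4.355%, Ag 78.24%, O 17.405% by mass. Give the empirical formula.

Assume 100 g: 4.355 g C, 78.24 g Ag, 17.405 g O.
Moles — C: 4.355 / 12.01 = 0.3626 mol; Ag: 78.24 / 107.87 = 0.7253 mol; O: 17.405 / 16.00 = 1.088 mol
Ratios (÷ 0.3626): C 1.000, Ag 2.000, O 3.000
Ratio ≈ 1:2:3, so the empirical formula is CAg2O3

CAg2O3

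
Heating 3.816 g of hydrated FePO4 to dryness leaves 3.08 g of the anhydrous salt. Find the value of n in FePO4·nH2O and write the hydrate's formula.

Mass of water lost = 3.816 − 3.08 = 0.736 g → 0.736 / 18.02 = 0.04084 mol H2O
Molar mass of FePO4 = 150.82 g/mol → mol FePO4 = 3.08 / 150.82 = 0.02042
n = 0.04084 / 0.02042 = 2.00 ≈ 2 → FePO4·2H2O

FePO4·2H2O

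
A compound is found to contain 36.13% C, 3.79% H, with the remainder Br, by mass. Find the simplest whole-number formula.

Assume 100 g: 36.13 g C, 3.79 g H, 60.08 g Br.
n(C) = 36.13/12.01 = 3.008, n(H) = 3.79/1.008 = 3.76, n(Br) = 60.08/79.90 = 0.7519
Smallest is Br at 0.7519 mol; normalising gives C 4.001, H 5.000, Br 1.000
→ C4H5Br

C4H5Br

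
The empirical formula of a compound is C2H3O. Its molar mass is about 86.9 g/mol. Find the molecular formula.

Empirical-formula mass = 43.04 g/mol
n = 86.9 / 43.04 = 2.02 ≈ 2
Molecular formula = (C2H3O)2 = C4H6O2

C4H6O2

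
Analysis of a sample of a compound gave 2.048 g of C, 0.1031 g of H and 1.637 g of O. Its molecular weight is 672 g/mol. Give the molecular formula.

C30H18O18

n(C) = 2.048/12.01 = 0.1705, n(H) = 0.1031/1.008 = 0.1023, n(O) = 1.637/16.00 = 0.1023
Smallest is H at 0.1023 mol; normalising gives C 1.667, H 1.000, O 1.000
×3: C 5.00, H 3.00, O 3.00 → C5H3O3
Empirical-formula mass = 111.07 g/mol
n = 672 / 111.07 = 6.05 ≈ 6
Molecular formula = (C5H3O3)×6 = C30H18O18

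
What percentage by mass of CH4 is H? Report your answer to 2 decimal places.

25.13%

Molar mass = 1(12.01) + 4(1.008) = 16.042 g/mol
Mass of H per mole = 4 × 1.008 = 4.032 g
% H = 4.032 / 16.042 × 100 = 25.13%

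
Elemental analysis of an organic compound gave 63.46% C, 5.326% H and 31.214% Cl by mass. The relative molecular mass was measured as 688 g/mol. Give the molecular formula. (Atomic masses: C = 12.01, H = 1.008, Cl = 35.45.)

C36H36Cl6

Assume 100 g: 63.46 g C, 5.326 g H, 31.214 g Cl.
Moles — C: 63.46 / 12.01 = 5.284 mol; H: 5.326 / 1.008 = 5.284 mol; Cl: 31.214 / 35.45 = 0.8805 mol
Ratios (÷ 0.8805): C 6.001, H 6.001, Cl 1.000
→ C6H6Cl
Empirical-formula mass = 113.56 g/mol
n = 688 / 113.56 = 6.06 ≈ 6
Molecular formula = (C6H6Cl)×6 = C36H36Cl6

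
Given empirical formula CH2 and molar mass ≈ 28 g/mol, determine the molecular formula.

Empirical-formula mass = 14.03 g/mol
n = 28 / 14.03 = 2.00 ≈ 2
Molecular formula = (CH2)2 = C2H4

C2H4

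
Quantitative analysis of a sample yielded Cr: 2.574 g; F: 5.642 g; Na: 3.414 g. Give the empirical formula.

n(Cr) = 2.574/52.00 = 0.0495, n(F) = 5.642/19.00 = 0.2969, n(Na) = 3.414/22.99 = 0.1485
Smallest is Cr at 0.0495 mol; normalising gives Cr 1.000, F 5.999, Na 3.000
≈ 1:6:3 → CrF6Na3

CrF6Na3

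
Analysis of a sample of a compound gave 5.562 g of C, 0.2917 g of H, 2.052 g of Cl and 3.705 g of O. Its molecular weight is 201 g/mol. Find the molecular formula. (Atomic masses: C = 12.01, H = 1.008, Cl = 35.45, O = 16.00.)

C8H5ClO4

C: 5.562 g ÷ 12.01 g/mol = 0.4631 mol
H: 0.2917 g ÷ 1.008 g/mol = 0.2894 mol
Cl: 2.052 g ÷ 35.45 g/mol = 0.05788 mol
O: 3.705 g ÷ 16.00 g/mol = 0.2316 mol
Ratios (÷ 0.05788): C 8.001, H 4.999, Cl 1.000, O 4.000
→ C8H5ClO4
Empirical-formula mass = 200.57 g/mol
n = 201 / 200.57 = 1.00 ≈ 1
Molecular formula = empirical formula = C8H5ClO4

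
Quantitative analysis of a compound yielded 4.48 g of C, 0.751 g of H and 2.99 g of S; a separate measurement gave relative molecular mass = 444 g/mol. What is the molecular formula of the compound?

C: 4.48 g ÷ 12.01 g/mol = 0.373 mol
H: 0.751 g ÷ 1.008 g/mol = 0.745 mol
S: 2.99 g ÷ 32.07 g/mol = 0.09323 mol
Ratios (÷ 0.09323): C 4.001, H 7.991, S 1.000
Ratio ≈ 4:8:1, so the empirical formula is C4H8S
Empirical-formula mass = 88.17 g/mol
n = 444 / 88.17 = 5.04 ≈ 5
Molecular formula = (C4H8S)×5 = C20H40S5

C20H40S5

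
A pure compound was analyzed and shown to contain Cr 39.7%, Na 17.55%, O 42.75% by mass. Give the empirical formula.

Assume 100 g: 39.7 g Cr, 17.55 g Na, 42.75 g O.
Moles — Cr: 39.7 / 52.00 = 0.7635 mol; Na: 17.55 / 22.99 = 0.7634 mol; O: 42.75 / 16.00 = 2.672 mol
Ratios (÷ 0.7634): Cr 1.000, Na 1.000, O 3.500
Multiply by 2: Cr 2.00, Na 2.00, O 7.00 → Cr2Na2O7

Cr2Na2O7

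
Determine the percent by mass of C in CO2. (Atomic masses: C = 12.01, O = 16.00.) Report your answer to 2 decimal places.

Molar mass = 1(12.01) + 2(16.00) = 44.010 g/mol
Mass of C per mole = 1 × 12.01 = 12.010 g
% C = 12.010 / 44.010 × 100 = 27.29%

27.29%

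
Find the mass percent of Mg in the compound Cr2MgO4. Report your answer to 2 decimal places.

12.64%

Molar mass = 2(52.00) + 1(24.31) + 4(16.00) = 192.310 g/mol
Mass of Mg per mole = 1 × 24.31 = 24.310 g
% Mg = 24.310 / 192.310 × 100 = 12.64%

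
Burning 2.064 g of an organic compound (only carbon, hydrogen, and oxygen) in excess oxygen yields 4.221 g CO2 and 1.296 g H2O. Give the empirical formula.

mol C = 4.221 / 44.01 = 0.09591; mass C = 0.09591 × 12.01 = 1.152 g
mol H = 2 × (1.296 / 18.02) = 0.1438; mass H = 0.1438 × 1.008 = 0.1450 g
mass O = 2.064 − (1.297) = 0.7671 g → mol O = 0.04795
Smallest is O at 0.04795 mol; normalising gives C 2.000, H 3.000, O 1.000
≈ 2:3:1 → C2H3O

C2H3O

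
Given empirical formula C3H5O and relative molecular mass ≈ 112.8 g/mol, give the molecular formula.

Empirical-formula mass = 57.07 g/mol
n = 112.8 / 57.07 = 1.98 ≈ 2
Molecular formula = (C3H5O)2 = C6H10O2

C6H10O2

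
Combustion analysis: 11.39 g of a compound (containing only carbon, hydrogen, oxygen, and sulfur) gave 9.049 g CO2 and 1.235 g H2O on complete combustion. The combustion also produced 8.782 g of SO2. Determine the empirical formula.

C3H2O4S2

mol C = 9.049 / 44.01 = 0.2056; mass C = 0.2056 × 12.01 = 2.469 g
mol H = 2 × (1.235 / 18.02) = 0.1371; mass H = 0.1371 × 1.008 = 0.1382 g
mol S = 8.782 / 64.07 = 0.1371; mass S = 4.396 g
mass O = 11.39 − (7.003) = 4.387 g → mol O = 0.2742
Smallest is S at 0.1371 mol; normalising gives C 1.500, H 1.000, O 2.000, S 1.000
Multiply by 2: C 3.00, H 2.00, O 4.00, S 2.00 → C3H2O4S2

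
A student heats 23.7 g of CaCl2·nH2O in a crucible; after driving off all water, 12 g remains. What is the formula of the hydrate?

Mass of water lost = 23.7 − 12 = 11.7 g → 11.7 / 18.02 = 0.6493 mol H2O
Molar mass of CaCl2 = 110.98 g/mol → mol CaCl2 = 12 / 110.98 = 0.1081
n = 0.6493 / 0.1081 = 6.00 ≈ 6 → CaCl2·6H2O

CaCl2·6H2O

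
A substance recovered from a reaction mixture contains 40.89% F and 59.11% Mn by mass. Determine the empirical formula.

Assume 100 g: 40.89 g F, 59.11 g Mn.
Moles — F: 40.89 / 19.00 = 2.152 mol; Mn: 59.11 / 54.94 = 1.076 mol
Divide by the smallest (1.076 mol Mn): F 2.000, Mn 1.000
Ratio ≈ 2:1, so the empirical formula is F2Mn

F2Mn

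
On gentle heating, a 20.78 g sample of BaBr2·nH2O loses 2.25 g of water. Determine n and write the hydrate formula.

BaBr2·2H2O

Mass of anhydrous BaBr2 = 20.78 − 2.25 = 18.53 g
mol H2O = 2.25 / 18.02 = 0.1249
Molar mass of BaBr2 = 297.13 g/mol → mol BaBr2 = 18.53 / 297.13 = 0.06236
n = 0.1249 / 0.06236 = 2.00 ≈ 2 → BaBr2·2H2O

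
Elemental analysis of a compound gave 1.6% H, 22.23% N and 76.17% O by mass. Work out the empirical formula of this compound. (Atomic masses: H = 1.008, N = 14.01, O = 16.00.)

HNO3

Assume 100 g: 1.6 g H, 22.23 g N, 76.17 g O.
H: 1.6 g ÷ 1.008 g/mol = 1.587 mol
N: 22.23 g ÷ 14.01 g/mol = 1.587 mol
O: 76.17 g ÷ 16.00 g/mol = 4.761 mol
Ratios (÷ 1.587): H 1.000, N 1.000, O 3.000
Ratio ≈ 1:1:3, so the empirical formula is HNO3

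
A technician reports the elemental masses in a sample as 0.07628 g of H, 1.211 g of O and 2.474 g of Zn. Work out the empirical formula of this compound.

H2O2Zn

n(H) = 0.07628/1.008 = 0.07567, n(O) = 1.211/16.00 = 0.07569, n(Zn) = 2.474/65.38 = 0.03784
Divide by the smallest (0.03784 mol Zn): H 2.000, O 2.000, Zn 1.000
Ratio ≈ 2:2:1, so the empirical formula is H2O2Zn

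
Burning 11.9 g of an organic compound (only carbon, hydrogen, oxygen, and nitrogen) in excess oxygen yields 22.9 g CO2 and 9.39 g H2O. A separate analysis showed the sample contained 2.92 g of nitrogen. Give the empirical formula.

C5H10N2O

mol C = 22.9 / 44.01 = 0.5203; mass C = 0.5203 × 12.01 = 6.249 g
mol H = 2 × (9.39 / 18.02) = 1.042; mass H = 1.042 × 1.008 = 1.051 g
mol N = 2.92 / 14.01 = 0.2084
mass O = 11.9 − (10.22) = 1.680 g → mol O = 0.1050
Ratios (÷ 0.105): C 4.955, H 9.924, N 1.985, O 1.000
→ C5H10N2O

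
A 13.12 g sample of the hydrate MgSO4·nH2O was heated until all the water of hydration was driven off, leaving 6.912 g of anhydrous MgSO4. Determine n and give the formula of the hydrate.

Mass of water lost = 13.12 − 6.912 = 6.208 g → 6.208 / 18.02 = 0.3445 mol H2O
Molar mass of MgSO4 = 120.38 g/mol → mol MgSO4 = 6.912 / 120.38 = 0.05742
n = 0.3445 / 0.05742 = 6.00 ≈ 6 → MgSO4·6H2O

MgSO4·6H2O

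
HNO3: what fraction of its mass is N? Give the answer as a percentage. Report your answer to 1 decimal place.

22.2%

Molar mass = 1(1.008) + 1(14.01) + 3(16.00) = 63.018 g/mol
Mass of N per mole = 1 × 14.01 = 14.010 g
% N = 14.010 / 63.018 × 100 = 22.2%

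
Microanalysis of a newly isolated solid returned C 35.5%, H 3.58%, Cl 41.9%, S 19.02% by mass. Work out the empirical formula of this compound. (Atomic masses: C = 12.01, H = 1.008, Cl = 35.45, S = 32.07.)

C5H6Cl2S

Assume 100 g: 35.5 g C, 3.58 g H, 41.9 g Cl, 19.02 g S.
n(C) = 35.5/12.01 = 2.956, n(H) = 3.58/1.008 = 3.552, n(Cl) = 41.9/35.45 = 1.182, n(S) = 19.02/32.07 = 0.5931
Divide by the smallest (0.5931 mol S): C 4.984, H 5.988, Cl 1.993, S 1.000
Ratio ≈ 5:6:2:1, so the empirical formula is C5H6Cl2S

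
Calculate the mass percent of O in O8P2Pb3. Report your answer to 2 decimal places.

Molar mass = 8(16.00) + 2(30.97) + 3(207.2) = 811.540 g/mol
Mass of O per mole = 8 × 16.00 = 128.000 g
% O = 128.000 / 811.540 × 100 = 15.77%

15.77%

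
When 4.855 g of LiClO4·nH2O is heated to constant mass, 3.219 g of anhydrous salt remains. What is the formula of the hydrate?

Mass of water lost = 4.855 − 3.219 = 1.636 g → 1.636 / 18.02 = 0.09079 mol H2O
Molar mass of LiClO4 = 106.39 g/mol → mol LiClO4 = 3.219 / 106.39 = 0.03026
n = 0.09079 / 0.03026 = 3.00 ≈ 3 → LiClO4·3H2O

LiClO4·3H2O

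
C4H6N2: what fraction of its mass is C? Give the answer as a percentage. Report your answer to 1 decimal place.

Molar mass = 4(12.01) + 6(1.008) + 2(14.01) = 82.108 g/mol
Mass of C per mole = 4 × 12.01 = 48.040 g
% C = 48.040 / 82.108 × 100 = 58.5%

58.5%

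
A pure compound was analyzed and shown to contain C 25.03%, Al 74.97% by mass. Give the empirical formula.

Assume 100 g: 25.03 g C, 74.97 g Al.
C: 25.03 g ÷ 12.01 g/mol = 2.084 mol
Al: 74.97 g ÷ 26.98 g/mol = 2.779 mol
Smallest is C at 2.084 mol; normalising gives C 1.000, Al 1.333
Multiply by 3: C 3.00, Al 4.00 → C3Al4

C3Al4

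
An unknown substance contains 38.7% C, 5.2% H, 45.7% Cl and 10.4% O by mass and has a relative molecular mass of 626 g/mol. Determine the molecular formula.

C20H32Cl8O4

Assume 100 g: 38.7 g C, 5.2 g H, 45.7 g Cl, 10.4 g O.
n(C) = 38.7/12.01 = 3.222, n(H) = 5.2/1.008 = 5.159, n(Cl) = 45.7/35.45 = 1.289, n(O) = 10.4/16.00 = 0.65
Smallest is O at 0.65 mol; normalising gives C 4.957, H 7.937, Cl 1.983, O 1.000
→ C5H8Cl2O
Empirical-formula mass = 155.01 g/mol
n = 626 / 155.01 = 4.04 ≈ 4
Molecular formula = (C5H8Cl2O)×4 = C20H32Cl8O4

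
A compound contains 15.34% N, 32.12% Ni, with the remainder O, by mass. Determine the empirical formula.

Assume 100 g: 15.34 g N, 32.12 g Ni, 52.54 g O.
Moles — N: 15.34 / 14.01 = 1.095 mol; Ni: 32.12 / 58.69 = 0.5473 mol; O: 52.54 / 16.00 = 3.284 mol
Divide by the smallest (0.5473 mol Ni): N 2.001, Ni 1.000, O 6.000
→ N2NiO6

N2NiO6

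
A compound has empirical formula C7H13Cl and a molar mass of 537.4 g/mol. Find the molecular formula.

Empirical-formula mass = 132.62 g/mol
n = 537.4 / 132.62 = 4.05 ≈ 4
Molecular formula = (C7H13Cl)4 = C28H52Cl4

C28H52Cl4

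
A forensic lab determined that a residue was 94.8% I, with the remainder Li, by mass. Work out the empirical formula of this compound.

Assume 100 g: 94.8 g I, 5.2 g Li.
n(I) = 94.8/126.90 = 0.747, n(Li) = 5.2/6.94 = 0.7493
Ratios (÷ 0.747): I 1.000, Li 1.003
→ ILi

ILi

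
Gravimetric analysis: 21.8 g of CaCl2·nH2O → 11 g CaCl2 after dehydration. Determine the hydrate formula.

CaCl2·6H2O

Mass of water lost = 21.8 − 11 = 10.8 g → 10.8 / 18.02 = 0.5993 mol H2O
Molar mass of CaCl2 = 110.98 g/mol → mol CaCl2 = 11 / 110.98 = 0.09912
n = 0.5993 / 0.09912 = 6.05 ≈ 6 → CaCl2·6H2O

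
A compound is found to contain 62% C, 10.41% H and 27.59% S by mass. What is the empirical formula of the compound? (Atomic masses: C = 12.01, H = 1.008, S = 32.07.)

C6H12S

Assume 100 g: 62 g C, 10.41 g H, 27.59 g S.
n(C) = 62/12.01 = 5.162, n(H) = 10.41/1.008 = 10.33, n(S) = 27.59/32.07 = 0.8603
Ratios (÷ 0.8603): C 6.001, H 12.004, S 1.000
≈ 6:12:1 → C6H12S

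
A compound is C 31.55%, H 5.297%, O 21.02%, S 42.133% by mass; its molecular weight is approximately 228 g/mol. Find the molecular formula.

Assume 100 g: 31.55 g C, 5.297 g H, 21.02 g O, 42.133 g S.
n(C) = 31.55/12.01 = 2.627, n(H) = 5.297/1.008 = 5.255, n(O) = 21.02/16.00 = 1.314, n(S) = 42.133/32.07 = 1.314
Smallest is O at 1.314 mol; normalising gives C 2.000, H 4.000, O 1.000, S 1.000
≈ 2:4:1:1 → C2H4OS
Empirical-formula mass = 76.12 g/mol
n = 228 / 76.12 = 3.00 ≈ 3
Molecular formula = (C2H4OS)×3 = C6H12O3S3

C6H12O3S3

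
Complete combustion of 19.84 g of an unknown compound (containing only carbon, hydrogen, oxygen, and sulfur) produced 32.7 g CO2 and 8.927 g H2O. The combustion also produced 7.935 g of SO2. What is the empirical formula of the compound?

C6H8O3S

mol C = 32.7 / 44.01 = 0.7430; mass C = 0.7430 × 12.01 = 8.924 g
mol H = 2 × (8.927 / 18.02) = 0.9908; mass H = 0.9908 × 1.008 = 0.9987 g
mol S = 7.935 / 64.07 = 0.1238; mass S = 3.972 g
mass O = 19.84 − (13.89) = 5.946 g → mol O = 0.3716
Divide by the smallest (0.1238 mol S): C 5.999, H 8.000, O 3.001, S 1.000
→ C6H8O3S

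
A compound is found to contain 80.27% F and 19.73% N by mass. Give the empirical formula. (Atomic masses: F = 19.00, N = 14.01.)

Assume 100 g: 80.27 g F, 19.73 g N.
Moles — F: 80.27 / 19.00 = 4.225 mol; N: 19.73 / 14.01 = 1.408 mol
Ratios (÷ 1.408): F 3.000, N 1.000
Ratio ≈ 3:1, so the empirical formula is F3N

F3N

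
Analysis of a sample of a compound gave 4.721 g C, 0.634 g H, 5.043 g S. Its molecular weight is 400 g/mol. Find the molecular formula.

C15H24S6

n(C) = 4.721/12.01 = 0.3931, n(H) = 0.634/1.008 = 0.629, n(S) = 5.043/32.07 = 0.1572
Smallest is S at 0.1572 mol; normalising gives C 2.500, H 4.000, S 1.000
Multiply by 2: C 5.00, H 8.00, S 2.00 → C5H8S2
Empirical-formula mass = 132.25 g/mol
n = 400 / 132.25 = 3.02 ≈ 3
Molecular formula = (C5H8S2)×3 = C15H24S6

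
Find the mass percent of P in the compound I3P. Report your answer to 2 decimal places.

7.52%

Molar mass = 3(126.90) + 1(30.97) = 411.670 g/mol
Mass of P per mole = 1 × 30.97 = 30.970 g
% P = 30.970 / 411.670 × 100 = 7.52%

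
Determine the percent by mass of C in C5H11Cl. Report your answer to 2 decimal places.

56.34%

Molar mass = 5(12.01) + 11(1.008) + 1(35.45) = 106.588 g/mol
Mass of C per mole = 5 × 12.01 = 60.050 g
% C = 60.050 / 106.588 × 100 = 56.34%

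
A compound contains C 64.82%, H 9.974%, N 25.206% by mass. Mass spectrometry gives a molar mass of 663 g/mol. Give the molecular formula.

Assume 100 g: 64.82 g C, 9.974 g H, 25.206 g N.
C: 64.82 g ÷ 12.01 g/mol = 5.397 mol
H: 9.974 g ÷ 1.008 g/mol = 9.895 mol
N: 25.206 g ÷ 14.01 g/mol = 1.799 mol
Divide by the smallest (1.799 mol N): C 3.000, H 5.500, N 1.000
Multiply by 2: C 6.00, H 11.00, N 2.00 → C6H11N2
Empirical-formula mass = 111.17 g/mol
n = 663 / 111.17 = 5.96 ≈ 6
Molecular formula = (C6H11N2)×6 = C36H66N12

C36H66N12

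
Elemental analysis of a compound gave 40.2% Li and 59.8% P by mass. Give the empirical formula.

Li3P

Assume 100 g: 40.2 g Li, 59.8 g P.
n(Li) = 40.2/6.94 = 5.793, n(P) = 59.8/30.97 = 1.931
Divide by the smallest (1.931 mol P): Li 3.000, P 1.000
Ratio ≈ 3:1, so the empirical formula is Li3P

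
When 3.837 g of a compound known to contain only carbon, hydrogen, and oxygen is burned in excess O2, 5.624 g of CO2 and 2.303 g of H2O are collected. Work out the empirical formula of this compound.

mol C = 5.624 / 44.01 = 0.1278; mass C = 0.1278 × 12.01 = 1.535 g
mol H = 2 × (2.303 / 18.02) = 0.2556; mass H = 0.2556 × 1.008 = 0.2576 g
mass O = 3.837 − (1.792) = 2.045 g → mol O = 0.1278
Ratios (÷ 0.1278): C 1.000, H 2.000, O 1.000
→ CH2O

CH2O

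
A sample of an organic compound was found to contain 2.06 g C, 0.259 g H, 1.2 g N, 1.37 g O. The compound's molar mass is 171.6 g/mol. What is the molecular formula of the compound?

C6H9N3O3

Moles — C: 2.06 / 12.01 = 0.1715 mol; H: 0.259 / 1.008 = 0.2569 mol; N: 1.2 / 14.01 = 0.08565 mol; O: 1.37 / 16.00 = 0.08563 mol
Ratios (÷ 0.08563): C 2.003, H 3.001, N 1.000, O 1.000
≈ 2:3:1:1 → C2H3NO
Empirical-formula mass = 57.05 g/mol
n = 171.6 / 57.05 = 3.01 ≈ 3
Molecular formula = (C2H3NO)×3 = C6H9N3O3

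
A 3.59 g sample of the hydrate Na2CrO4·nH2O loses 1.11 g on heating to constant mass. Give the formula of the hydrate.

Na2CrO4·4H2O

Mass of anhydrous Na2CrO4 = 3.59 − 1.11 = 2.48 g
mol H2O = 1.11 / 18.02 = 0.0616
Molar mass of Na2CrO4 = 161.98 g/mol → mol Na2CrO4 = 2.48 / 161.98 = 0.01531
n = 0.0616 / 0.01531 = 4.02 ≈ 4 → Na2CrO4·4H2O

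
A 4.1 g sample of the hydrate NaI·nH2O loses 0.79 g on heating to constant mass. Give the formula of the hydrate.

Mass of anhydrous NaI = 4.1 − 0.79 = 3.31 g
mol H2O = 0.79 / 18.02 = 0.04384
Molar mass of NaI = 149.89 g/mol → mol NaI = 3.31 / 149.89 = 0.02208
n = 0.04384 / 0.02208 = 1.99 ≈ 2 → NaI·2H2O

NaI·2H2O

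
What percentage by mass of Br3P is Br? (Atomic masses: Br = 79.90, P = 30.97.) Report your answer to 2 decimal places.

88.56%

Molar mass = 3(79.90) + 1(30.97) = 270.670 g/mol
Mass of Br per mole = 3 × 79.90 = 239.700 g
% Br = 239.700 / 270.670 × 100 = 88.56%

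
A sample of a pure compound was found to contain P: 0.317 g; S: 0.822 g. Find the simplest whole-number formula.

P: 0.317 g ÷ 30.97 g/mol = 0.01024 mol
S: 0.822 g ÷ 32.07 g/mol = 0.02563 mol
Ratios (÷ 0.01024): P 1.000, S 2.504
Multiply by 2: P 2.00, S 5.01 → P2S5

P2S5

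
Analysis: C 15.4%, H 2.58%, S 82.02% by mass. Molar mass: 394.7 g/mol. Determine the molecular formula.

Assume 100 g: 15.4 g C, 2.58 g H, 82.02 g S.
n(C) = 15.4/12.01 = 1.282, n(H) = 2.58/1.008 = 2.56, n(S) = 82.02/32.07 = 2.558
Divide by the smallest (1.282 mol C): C 1.000, H 1.996, S 1.995
→ CH2S2
Empirical-formula mass = 78.17 g/mol
n = 394.7 / 78.17 = 5.05 ≈ 5
Molecular formula = (CH2S2)×5 = C5H10S10

C5H10S10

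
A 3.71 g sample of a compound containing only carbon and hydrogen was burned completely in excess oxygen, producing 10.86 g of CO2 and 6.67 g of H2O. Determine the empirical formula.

CH3

mol C = 10.86 / 44.01 = 0.2468; mass C = 0.2468 × 12.01 = 2.964 g
mol H = 2 × (6.67 / 18.02) = 0.7403; mass H = 0.7403 × 1.008 = 0.7462 g
Smallest is C at 0.2468 mol; normalising gives C 1.000, H 3.000
→ CH3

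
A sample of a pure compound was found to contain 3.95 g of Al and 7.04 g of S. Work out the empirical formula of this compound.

n(Al) = 3.95/26.98 = 0.1464, n(S) = 7.04/32.07 = 0.2195
Ratios (÷ 0.1464): Al 1.000, S 1.499
×2: Al 2.00, S 3.00 → Al2S3

Al2S3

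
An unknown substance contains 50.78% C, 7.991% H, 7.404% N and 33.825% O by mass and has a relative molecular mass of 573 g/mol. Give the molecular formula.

C24H45N3O12

Assume 100 g: 50.78 g C, 7.991 g H, 7.404 g N, 33.825 g O.
Moles — C: 50.78 / 12.01 = 4.228 mol; H: 7.991 / 1.008 = 7.928 mol; N: 7.404 / 14.01 = 0.5285 mol; O: 33.825 / 16.00 = 2.114 mol
Divide by the smallest (0.5285 mol N): C 8.001, H 15.001, N 1.000, O 4.000
Ratio ≈ 8:15:1:4, so the empirical formula is C8H15NO4
Empirical-formula mass = 189.21 g/mol
n = 573 / 189.21 = 3.03 ≈ 3
Molecular formula = (C8H15NO4)×3 = C24H45N3O12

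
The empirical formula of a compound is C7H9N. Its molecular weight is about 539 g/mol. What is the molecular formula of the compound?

C35H45N5

Empirical-formula mass = 107.15 g/mol
n = 539 / 107.15 = 5.03 ≈ 5
Molecular formula = (C7H9N)5 = C35H45N5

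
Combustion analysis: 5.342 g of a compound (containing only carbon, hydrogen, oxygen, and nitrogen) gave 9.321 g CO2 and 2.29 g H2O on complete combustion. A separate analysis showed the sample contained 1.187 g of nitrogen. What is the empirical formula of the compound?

mol C = 9.321 / 44.01 = 0.2118; mass C = 0.2118 × 12.01 = 2.544 g
mol H = 2 × (2.29 / 18.02) = 0.2542; mass H = 0.2542 × 1.008 = 0.2562 g
mol N = 1.187 / 14.01 = 0.08473
mass O = 5.342 − (3.987) = 1.355 g → mol O = 0.08470
Smallest is O at 0.0847 mol; normalising gives C 2.501, H 3.001, N 1.000, O 1.000
Multiply by 2: C 5.00, H 6.00, N 2.00, O 2.00 → C5H6N2O2

C5H6N2O2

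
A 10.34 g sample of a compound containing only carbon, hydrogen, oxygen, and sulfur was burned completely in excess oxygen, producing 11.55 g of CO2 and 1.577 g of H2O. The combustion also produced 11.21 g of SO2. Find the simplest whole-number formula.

C3H2OS2

mol C = 11.55 / 44.01 = 0.2624; mass C = 0.2624 × 12.01 = 3.152 g
mol H = 2 × (1.577 / 18.02) = 0.1750; mass H = 0.1750 × 1.008 = 0.1764 g
mol S = 11.21 / 64.07 = 0.1750; mass S = 5.611 g
mass O = 10.34 − (8.939) = 1.401 g → mol O = 0.08753
Ratios (÷ 0.08753): C 2.998, H 2.000, O 1.000, S 1.999
Ratio ≈ 3:2:1:2, so the empirical formula is C3H2OS2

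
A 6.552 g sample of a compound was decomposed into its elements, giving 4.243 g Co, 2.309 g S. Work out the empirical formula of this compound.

n(Co) = 4.243/58.93 = 0.072, n(S) = 2.309/32.07 = 0.072
Divide by the smallest (0.072 mol S): Co 1.000, S 1.000
→ CoS

CoS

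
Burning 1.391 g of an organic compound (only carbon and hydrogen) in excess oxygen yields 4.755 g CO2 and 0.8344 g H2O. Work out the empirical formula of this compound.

C7H6

mol C = 4.755 / 44.01 = 0.1080; mass C = 0.1080 × 12.01 = 1.298 g
mol H = 2 × (0.8344 / 18.02) = 0.09261; mass H = 0.09261 × 1.008 = 0.09335 g
Smallest is H at 0.09261 mol; normalising gives C 1.167, H 1.000
Multiply by 6: C 7.00, H 6.00 → C7H6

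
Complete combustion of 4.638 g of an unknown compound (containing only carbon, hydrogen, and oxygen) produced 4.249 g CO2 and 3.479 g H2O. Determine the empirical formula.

CH4O2

mol C = 4.249 / 44.01 = 0.09655; mass C = 0.09655 × 12.01 = 1.160 g
mol H = 2 × (3.479 / 18.02) = 0.3861; mass H = 0.3861 × 1.008 = 0.3892 g
mass O = 4.638 − (1.549) = 3.089 g → mol O = 0.1931
Ratios (÷ 0.09655): C 1.000, H 3.999, O 2.000
→ CH4O2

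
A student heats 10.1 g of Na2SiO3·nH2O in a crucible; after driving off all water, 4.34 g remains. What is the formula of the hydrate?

Na2SiO3·9H2O

Mass of water lost = 10.1 − 4.34 = 5.76 g → 5.76 / 18.02 = 0.3196 mol H2O
Molar mass of Na2SiO3 = 122.07 g/mol → mol Na2SiO3 = 4.34 / 122.07 = 0.03555
n = 0.3196 / 0.03555 = 8.99 ≈ 9 → Na2SiO3·9H2O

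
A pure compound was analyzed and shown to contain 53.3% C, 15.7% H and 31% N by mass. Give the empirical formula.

Assume 100 g: 53.3 g C, 15.7 g H, 31 g N.
Moles — C: 53.3 / 12.01 = 4.438 mol; H: 15.7 / 1.008 = 15.58 mol; N: 31 / 14.01 = 2.213 mol
Smallest is N at 2.213 mol; normalising gives C 2.006, H 7.039, N 1.000
Ratio ≈ 2:7:1, so the empirical formula is C2H7N

C2H7N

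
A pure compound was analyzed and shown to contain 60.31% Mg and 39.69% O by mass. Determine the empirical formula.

MgO

Assume 100 g: 60.31 g Mg, 39.69 g O.
Mg: 60.31 g ÷ 24.31 g/mol = 2.481 mol
O: 39.69 g ÷ 16.00 g/mol = 2.481 mol
Divide by the smallest (2.481 mol O): Mg 1.000, O 1.000
≈ 1:1 → MgO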